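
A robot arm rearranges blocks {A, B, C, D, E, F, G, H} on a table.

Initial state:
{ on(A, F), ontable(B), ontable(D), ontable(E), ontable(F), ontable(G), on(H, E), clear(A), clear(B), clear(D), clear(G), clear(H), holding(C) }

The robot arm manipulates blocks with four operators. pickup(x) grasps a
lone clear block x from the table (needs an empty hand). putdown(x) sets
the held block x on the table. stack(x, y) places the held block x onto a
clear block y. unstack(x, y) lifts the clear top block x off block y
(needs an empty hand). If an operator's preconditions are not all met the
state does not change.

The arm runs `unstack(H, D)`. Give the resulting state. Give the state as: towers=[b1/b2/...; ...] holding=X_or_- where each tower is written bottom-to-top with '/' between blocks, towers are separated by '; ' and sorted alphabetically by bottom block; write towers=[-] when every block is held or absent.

towers=[B; D; E/H; F/A; G] holding=C

before: towers=[B; D; E/H; F/A; G] holding=C
pre[unstack(H, D)]: on(H,D) ✗, clear(H) ✓, handempty ✗
on(H,D), handempty unmet → unstack(H, D) is a no-op
after:  towers=[B; D; E/H; F/A; G] holding=C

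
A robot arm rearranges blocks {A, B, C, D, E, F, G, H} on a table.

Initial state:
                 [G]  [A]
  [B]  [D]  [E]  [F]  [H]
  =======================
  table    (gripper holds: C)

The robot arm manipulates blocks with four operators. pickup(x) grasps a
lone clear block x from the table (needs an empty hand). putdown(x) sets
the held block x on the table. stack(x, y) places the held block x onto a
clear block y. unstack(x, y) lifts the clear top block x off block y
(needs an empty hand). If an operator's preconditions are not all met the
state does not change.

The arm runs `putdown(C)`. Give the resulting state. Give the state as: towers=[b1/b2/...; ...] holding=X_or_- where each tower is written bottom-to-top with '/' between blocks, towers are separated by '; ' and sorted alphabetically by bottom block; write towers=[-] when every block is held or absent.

towers=[B; C; D; E; F/G; H/A] holding=-

before: towers=[B; D; E; F/G; H/A] holding=C
pre[putdown(C)]: holding(C) ok
all met → apply putdown(C)
after:  towers=[B; C; D; E; F/G; H/A] holding=-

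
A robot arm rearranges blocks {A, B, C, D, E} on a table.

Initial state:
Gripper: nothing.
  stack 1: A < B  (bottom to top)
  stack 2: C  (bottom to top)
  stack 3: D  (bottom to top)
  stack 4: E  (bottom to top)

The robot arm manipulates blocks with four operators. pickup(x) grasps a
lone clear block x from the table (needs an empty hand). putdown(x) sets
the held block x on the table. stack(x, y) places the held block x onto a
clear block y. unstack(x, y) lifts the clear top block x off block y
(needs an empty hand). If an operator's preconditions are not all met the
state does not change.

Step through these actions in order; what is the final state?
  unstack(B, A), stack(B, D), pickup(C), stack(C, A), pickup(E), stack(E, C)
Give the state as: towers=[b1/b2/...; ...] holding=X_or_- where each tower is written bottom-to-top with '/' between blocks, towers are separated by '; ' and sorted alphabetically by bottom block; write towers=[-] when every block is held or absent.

step 1 (unstack(B, A)): towers=[A; C; D; E] holding=B
step 2 (stack(B, D)): towers=[A; C; D/B; E] holding=-
step 3 (pickup(C)): towers=[A; D/B; E] holding=C
step 4 (stack(C, A)): towers=[A/C; D/B; E] holding=-
step 5 (pickup(E)): towers=[A/C; D/B] holding=E
step 6 (stack(E, C)): towers=[A/C/E; D/B] holding=-

towers=[A/C/E; D/B] holding=-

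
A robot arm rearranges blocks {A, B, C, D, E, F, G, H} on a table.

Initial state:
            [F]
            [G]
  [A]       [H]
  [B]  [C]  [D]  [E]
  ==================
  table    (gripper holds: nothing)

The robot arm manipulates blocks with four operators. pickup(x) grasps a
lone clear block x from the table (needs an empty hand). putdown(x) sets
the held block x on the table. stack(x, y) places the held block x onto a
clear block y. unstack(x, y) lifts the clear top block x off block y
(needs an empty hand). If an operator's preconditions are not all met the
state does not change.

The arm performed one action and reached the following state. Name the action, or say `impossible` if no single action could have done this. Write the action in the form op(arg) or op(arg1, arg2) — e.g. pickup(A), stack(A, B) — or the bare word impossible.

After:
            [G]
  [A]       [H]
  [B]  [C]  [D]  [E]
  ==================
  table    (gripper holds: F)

target: towers=[B/A; C; D/H/G; E] holding=F
     unstack(A, B) → towers=[B; C; D/H/G/F; E] holding=A
         pickup(E) → towers=[B/A; C; D/H/G/F] holding=E
     unstack(F, G) → towers=[B/A; C; D/H/G; E] holding=F  ← match
         pickup(C) → towers=[B/A; D/H/G/F; E] holding=C

unstack(F, G)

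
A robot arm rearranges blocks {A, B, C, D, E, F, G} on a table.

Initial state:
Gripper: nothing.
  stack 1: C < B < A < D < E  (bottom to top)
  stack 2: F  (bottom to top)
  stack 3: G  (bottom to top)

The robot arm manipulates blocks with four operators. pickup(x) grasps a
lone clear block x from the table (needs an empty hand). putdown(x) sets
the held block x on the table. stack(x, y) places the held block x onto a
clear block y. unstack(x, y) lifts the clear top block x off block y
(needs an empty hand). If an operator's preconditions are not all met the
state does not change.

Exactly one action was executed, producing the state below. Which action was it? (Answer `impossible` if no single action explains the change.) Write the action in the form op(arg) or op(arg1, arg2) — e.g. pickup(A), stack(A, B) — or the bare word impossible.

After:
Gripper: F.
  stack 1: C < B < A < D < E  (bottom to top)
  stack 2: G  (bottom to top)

target: towers=[C/B/A/D/E; G] holding=F
         pickup(F) → towers=[C/B/A/D/E; G] holding=F  ← match
         pickup(G) → towers=[C/B/A/D/E; F] holding=G
     unstack(E, D) → towers=[C/B/A/D; F; G] holding=E

pickup(F)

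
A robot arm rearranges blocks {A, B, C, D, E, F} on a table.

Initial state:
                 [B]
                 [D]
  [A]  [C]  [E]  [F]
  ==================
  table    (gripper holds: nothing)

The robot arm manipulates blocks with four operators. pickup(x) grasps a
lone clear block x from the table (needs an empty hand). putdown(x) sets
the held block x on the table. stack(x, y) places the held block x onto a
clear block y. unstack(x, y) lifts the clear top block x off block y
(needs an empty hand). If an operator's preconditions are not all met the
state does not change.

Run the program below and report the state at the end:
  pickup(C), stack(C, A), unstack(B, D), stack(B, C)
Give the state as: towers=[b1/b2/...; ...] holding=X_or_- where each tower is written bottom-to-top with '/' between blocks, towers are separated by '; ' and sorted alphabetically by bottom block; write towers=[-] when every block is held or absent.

step 1 (pickup(C)): towers=[A; E; F/D/B] holding=C
step 2 (stack(C, A)): towers=[A/C; E; F/D/B] holding=-
step 3 (unstack(B, D)): towers=[A/C; E; F/D] holding=B
step 4 (stack(B, C)): towers=[A/C/B; E; F/D] holding=-

towers=[A/C/B; E; F/D] holding=-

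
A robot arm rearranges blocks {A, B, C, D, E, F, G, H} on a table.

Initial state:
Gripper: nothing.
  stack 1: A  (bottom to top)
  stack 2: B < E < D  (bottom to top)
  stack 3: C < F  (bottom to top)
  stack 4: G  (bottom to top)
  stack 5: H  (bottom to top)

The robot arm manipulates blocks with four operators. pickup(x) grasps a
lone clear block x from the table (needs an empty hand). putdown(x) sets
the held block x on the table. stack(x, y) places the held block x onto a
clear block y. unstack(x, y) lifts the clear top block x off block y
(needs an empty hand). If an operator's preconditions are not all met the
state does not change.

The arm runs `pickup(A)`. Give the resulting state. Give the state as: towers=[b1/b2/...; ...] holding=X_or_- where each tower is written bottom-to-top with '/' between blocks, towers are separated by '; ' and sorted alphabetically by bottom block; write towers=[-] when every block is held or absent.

towers=[B/E/D; C/F; G; H] holding=A

before: towers=[A; B/E/D; C/F; G; H] holding=-
pre[pickup(A)]: clear(A) ✓, ontable(A) ✓, handempty ✓
all met → apply pickup(A)
after:  towers=[B/E/D; C/F; G; H] holding=A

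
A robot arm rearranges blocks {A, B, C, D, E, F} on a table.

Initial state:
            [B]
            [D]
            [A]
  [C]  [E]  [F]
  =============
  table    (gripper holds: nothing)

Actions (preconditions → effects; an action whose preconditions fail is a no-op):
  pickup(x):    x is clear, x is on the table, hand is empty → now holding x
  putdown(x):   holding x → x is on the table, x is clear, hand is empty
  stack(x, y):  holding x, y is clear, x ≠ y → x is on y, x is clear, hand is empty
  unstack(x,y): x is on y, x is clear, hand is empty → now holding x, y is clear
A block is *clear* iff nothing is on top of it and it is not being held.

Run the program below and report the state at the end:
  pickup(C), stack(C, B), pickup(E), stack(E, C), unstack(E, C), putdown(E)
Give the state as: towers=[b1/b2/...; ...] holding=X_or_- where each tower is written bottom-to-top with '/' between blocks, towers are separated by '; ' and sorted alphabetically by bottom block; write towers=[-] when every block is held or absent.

step 1 (pickup(C)): towers=[E; F/A/D/B] holding=C
step 2 (stack(C, B)): towers=[E; F/A/D/B/C] holding=-
step 3 (pickup(E)): towers=[F/A/D/B/C] holding=E
step 4 (stack(E, C)): towers=[F/A/D/B/C/E] holding=-
step 5 (unstack(E, C)): towers=[F/A/D/B/C] holding=E
step 6 (putdown(E)): towers=[E; F/A/D/B/C] holding=-

towers=[E; F/A/D/B/C] holding=-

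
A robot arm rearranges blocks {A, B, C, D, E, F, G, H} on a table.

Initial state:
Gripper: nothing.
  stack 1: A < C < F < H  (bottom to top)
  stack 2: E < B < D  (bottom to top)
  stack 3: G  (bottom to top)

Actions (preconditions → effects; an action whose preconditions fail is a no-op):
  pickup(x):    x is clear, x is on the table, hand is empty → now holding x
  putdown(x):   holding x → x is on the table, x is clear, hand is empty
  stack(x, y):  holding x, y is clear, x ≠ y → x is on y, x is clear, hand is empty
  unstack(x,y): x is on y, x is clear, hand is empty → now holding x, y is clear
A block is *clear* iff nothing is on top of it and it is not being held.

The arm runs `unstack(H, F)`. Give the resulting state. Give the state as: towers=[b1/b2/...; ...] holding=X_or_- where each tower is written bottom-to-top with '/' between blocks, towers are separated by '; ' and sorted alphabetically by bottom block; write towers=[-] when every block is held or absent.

before: towers=[A/C/F/H; E/B/D; G] holding=-
pre[unstack(H, F)]: on(H,F) ok, clear(H) ok, handempty ok
all met → apply unstack(H, F)
after:  towers=[A/C/F; E/B/D; G] holding=H

towers=[A/C/F; E/B/D; G] holding=H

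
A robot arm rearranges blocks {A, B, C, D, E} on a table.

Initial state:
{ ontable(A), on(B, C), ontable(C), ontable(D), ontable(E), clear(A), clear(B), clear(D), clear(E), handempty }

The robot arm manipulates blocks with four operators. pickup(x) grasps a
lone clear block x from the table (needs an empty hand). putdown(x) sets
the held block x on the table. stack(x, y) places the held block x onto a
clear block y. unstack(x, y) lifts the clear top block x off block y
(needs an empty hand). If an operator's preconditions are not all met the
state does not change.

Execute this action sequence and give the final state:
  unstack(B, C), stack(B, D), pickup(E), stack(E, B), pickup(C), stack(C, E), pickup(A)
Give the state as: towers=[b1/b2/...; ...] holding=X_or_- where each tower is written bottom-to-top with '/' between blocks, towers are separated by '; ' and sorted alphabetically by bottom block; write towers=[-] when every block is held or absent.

step 1 (unstack(B, C)): towers=[A; C; D; E] holding=B
step 2 (stack(B, D)): towers=[A; C; D/B; E] holding=-
step 3 (pickup(E)): towers=[A; C; D/B] holding=E
step 4 (stack(E, B)): towers=[A; C; D/B/E] holding=-
step 5 (pickup(C)): towers=[A; D/B/E] holding=C
step 6 (stack(C, E)): towers=[A; D/B/E/C] holding=-
step 7 (pickup(A)): towers=[D/B/E/C] holding=A

towers=[D/B/E/C] holding=A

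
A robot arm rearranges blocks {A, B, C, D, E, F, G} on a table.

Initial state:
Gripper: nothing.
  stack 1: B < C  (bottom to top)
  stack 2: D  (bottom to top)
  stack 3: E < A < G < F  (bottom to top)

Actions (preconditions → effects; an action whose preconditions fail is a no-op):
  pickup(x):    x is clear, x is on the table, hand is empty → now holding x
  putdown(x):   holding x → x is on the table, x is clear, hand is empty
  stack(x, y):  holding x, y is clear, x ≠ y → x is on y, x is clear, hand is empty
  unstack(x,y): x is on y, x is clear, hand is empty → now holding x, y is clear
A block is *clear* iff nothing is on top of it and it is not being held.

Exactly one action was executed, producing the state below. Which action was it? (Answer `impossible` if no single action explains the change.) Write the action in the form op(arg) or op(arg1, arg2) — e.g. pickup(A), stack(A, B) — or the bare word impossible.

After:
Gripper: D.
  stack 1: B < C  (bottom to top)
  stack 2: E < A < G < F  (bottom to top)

pickup(D)

target: towers=[B/C; E/A/G/F] holding=D
     unstack(F, G) → towers=[B/C; D; E/A/G] holding=F
         pickup(D) → towers=[B/C; E/A/G/F] holding=D  ← match
     unstack(C, B) → towers=[B; D; E/A/G/F] holding=C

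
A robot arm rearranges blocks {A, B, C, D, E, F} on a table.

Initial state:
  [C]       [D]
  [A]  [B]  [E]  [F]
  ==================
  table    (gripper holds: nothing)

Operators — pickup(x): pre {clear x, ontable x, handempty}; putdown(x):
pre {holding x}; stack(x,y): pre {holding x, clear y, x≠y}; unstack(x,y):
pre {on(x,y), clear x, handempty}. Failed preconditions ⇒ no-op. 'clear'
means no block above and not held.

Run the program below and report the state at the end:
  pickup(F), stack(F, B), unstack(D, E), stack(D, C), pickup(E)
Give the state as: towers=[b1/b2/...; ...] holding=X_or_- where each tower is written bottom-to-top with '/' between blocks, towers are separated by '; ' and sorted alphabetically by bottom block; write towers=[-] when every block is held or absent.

step 1 (pickup(F)): towers=[A/C; B; E/D] holding=F
step 2 (stack(F, B)): towers=[A/C; B/F; E/D] holding=-
step 3 (unstack(D, E)): towers=[A/C; B/F; E] holding=D
step 4 (stack(D, C)): towers=[A/C/D; B/F; E] holding=-
step 5 (pickup(E)): towers=[A/C/D; B/F] holding=E

towers=[A/C/D; B/F] holding=E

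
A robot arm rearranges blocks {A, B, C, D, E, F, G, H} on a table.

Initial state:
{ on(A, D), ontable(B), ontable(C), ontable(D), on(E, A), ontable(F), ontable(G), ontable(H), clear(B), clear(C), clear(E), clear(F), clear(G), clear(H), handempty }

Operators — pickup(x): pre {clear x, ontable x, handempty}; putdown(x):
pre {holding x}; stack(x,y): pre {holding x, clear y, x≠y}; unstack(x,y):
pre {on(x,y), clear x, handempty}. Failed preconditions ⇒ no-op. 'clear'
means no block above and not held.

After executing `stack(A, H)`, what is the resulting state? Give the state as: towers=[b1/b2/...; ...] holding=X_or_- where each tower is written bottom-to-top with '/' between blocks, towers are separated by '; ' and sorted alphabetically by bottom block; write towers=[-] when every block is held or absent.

towers=[B; C; D/A/E; F; G; H] holding=-

before: towers=[B; C; D/A/E; F; G; H] holding=-
pre[stack(A, H)]: holding(A) fail, clear(H) ok, A≠H ok
holding(A) unmet → stack(A, H) is a no-op
after:  towers=[B; C; D/A/E; F; G; H] holding=-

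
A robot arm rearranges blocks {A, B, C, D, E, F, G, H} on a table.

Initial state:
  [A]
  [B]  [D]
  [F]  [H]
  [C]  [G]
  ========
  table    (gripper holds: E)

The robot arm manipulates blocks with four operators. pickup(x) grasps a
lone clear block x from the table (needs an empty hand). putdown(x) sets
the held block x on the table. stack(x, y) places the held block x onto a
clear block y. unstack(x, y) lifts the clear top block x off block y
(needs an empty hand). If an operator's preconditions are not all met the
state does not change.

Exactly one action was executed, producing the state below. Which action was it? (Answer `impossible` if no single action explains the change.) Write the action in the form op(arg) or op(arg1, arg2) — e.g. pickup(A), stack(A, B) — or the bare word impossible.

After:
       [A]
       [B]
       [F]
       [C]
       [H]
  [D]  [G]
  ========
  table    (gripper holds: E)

impossible

target: towers=[D; G/H/C/F/B/A] holding=E
        putdown(E) → towers=[C/F/B/A; E; G/H/D] holding=-
       stack(E, A) → towers=[C/F/B/A/E; G/H/D] holding=-
       stack(E, D) → towers=[C/F/B/A; G/H/D/E] holding=-
none of the 3 applicable actions match → impossible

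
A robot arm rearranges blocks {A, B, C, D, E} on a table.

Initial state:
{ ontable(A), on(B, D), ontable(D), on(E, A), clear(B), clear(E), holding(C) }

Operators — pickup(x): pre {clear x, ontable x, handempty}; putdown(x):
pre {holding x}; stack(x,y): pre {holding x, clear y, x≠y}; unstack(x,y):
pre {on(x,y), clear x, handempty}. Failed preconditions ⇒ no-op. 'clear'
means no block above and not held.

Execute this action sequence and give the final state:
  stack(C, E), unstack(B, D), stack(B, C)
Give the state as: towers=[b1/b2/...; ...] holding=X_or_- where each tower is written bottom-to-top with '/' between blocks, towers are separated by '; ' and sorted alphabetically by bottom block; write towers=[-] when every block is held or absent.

towers=[A/E/C/B; D] holding=-

step 1 (stack(C, E)): towers=[A/E/C; D/B] holding=-
step 2 (unstack(B, D)): towers=[A/E/C; D] holding=B
step 3 (stack(B, C)): towers=[A/E/C/B; D] holding=-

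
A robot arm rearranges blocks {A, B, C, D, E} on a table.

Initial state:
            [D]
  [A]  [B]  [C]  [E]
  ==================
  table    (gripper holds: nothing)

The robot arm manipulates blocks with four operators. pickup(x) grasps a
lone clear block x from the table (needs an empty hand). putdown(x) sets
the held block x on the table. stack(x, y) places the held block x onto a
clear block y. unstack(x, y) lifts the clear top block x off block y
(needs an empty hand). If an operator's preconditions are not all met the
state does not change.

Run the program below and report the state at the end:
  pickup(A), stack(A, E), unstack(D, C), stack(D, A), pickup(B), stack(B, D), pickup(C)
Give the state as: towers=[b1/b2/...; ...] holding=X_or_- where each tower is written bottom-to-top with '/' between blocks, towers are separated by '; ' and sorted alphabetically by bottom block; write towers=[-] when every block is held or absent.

towers=[E/A/D/B] holding=C

step 1 (pickup(A)): towers=[B; C/D; E] holding=A
step 2 (stack(A, E)): towers=[B; C/D; E/A] holding=-
step 3 (unstack(D, C)): towers=[B; C; E/A] holding=D
step 4 (stack(D, A)): towers=[B; C; E/A/D] holding=-
step 5 (pickup(B)): towers=[C; E/A/D] holding=B
step 6 (stack(B, D)): towers=[C; E/A/D/B] holding=-
step 7 (pickup(C)): towers=[E/A/D/B] holding=C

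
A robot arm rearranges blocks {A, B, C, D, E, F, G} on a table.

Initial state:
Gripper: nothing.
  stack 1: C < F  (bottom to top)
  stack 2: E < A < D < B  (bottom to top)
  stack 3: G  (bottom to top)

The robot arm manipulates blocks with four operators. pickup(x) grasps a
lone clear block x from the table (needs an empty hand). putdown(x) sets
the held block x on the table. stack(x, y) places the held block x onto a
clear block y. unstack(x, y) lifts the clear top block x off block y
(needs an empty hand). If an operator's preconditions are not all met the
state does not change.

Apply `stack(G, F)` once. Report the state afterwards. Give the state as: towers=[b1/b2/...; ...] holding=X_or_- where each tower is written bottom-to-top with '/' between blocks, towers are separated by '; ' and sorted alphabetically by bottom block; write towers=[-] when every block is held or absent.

before: towers=[C/F; E/A/D/B; G] holding=-
pre[stack(G, F)]: holding(G) ✗, clear(F) ✓, G≠F ✓
holding(G) unmet → stack(G, F) is a no-op
after:  towers=[C/F; E/A/D/B; G] holding=-

towers=[C/F; E/A/D/B; G] holding=-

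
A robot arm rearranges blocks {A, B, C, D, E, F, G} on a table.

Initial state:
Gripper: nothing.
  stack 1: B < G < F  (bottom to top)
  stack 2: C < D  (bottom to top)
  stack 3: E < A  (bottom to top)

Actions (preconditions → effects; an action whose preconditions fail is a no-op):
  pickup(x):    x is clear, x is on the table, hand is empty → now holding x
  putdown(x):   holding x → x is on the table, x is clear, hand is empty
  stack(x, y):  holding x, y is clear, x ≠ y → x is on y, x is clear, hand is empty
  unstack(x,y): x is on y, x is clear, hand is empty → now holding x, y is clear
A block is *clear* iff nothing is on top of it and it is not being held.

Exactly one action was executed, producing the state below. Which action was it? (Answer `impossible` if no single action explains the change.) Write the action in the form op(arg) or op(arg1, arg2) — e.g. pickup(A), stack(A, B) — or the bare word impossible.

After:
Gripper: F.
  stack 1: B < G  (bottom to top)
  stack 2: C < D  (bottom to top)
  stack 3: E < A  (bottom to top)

target: towers=[B/G; C/D; E/A] holding=F
     unstack(F, G) → towers=[B/G; C/D; E/A] holding=F  ← match
     unstack(D, C) → towers=[B/G/F; C; E/A] holding=D
     unstack(A, E) → towers=[B/G/F; C/D; E] holding=A

unstack(F, G)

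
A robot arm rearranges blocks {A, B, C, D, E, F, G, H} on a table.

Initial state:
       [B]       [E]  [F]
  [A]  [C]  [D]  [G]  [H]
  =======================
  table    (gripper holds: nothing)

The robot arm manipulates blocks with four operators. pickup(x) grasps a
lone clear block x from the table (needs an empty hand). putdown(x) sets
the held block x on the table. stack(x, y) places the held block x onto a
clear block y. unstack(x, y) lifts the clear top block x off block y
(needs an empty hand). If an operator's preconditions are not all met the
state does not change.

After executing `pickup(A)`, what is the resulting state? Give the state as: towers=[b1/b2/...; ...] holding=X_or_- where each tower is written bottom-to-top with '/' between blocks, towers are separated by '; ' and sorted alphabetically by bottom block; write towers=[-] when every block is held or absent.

before: towers=[A; C/B; D; G/E; H/F] holding=-
pre[pickup(A)]: clear(A) ✓, ontable(A) ✓, handempty ✓
all met → apply pickup(A)
after:  towers=[C/B; D; G/E; H/F] holding=A

towers=[C/B; D; G/E; H/F] holding=A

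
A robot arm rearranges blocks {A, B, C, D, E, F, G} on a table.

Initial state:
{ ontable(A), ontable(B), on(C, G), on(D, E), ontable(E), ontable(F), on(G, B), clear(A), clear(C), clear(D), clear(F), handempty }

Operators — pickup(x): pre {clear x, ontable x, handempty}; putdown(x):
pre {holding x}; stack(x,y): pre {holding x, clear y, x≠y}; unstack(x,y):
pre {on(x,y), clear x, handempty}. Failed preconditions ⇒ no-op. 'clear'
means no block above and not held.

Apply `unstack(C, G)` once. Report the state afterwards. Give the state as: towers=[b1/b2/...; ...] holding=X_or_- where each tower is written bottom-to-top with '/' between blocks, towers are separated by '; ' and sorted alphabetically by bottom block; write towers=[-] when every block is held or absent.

before: towers=[A; B/G/C; E/D; F] holding=-
pre[unstack(C, G)]: on(C,G) yes, clear(C) yes, handempty yes
all met → apply unstack(C, G)
after:  towers=[A; B/G; E/D; F] holding=C

towers=[A; B/G; E/D; F] holding=C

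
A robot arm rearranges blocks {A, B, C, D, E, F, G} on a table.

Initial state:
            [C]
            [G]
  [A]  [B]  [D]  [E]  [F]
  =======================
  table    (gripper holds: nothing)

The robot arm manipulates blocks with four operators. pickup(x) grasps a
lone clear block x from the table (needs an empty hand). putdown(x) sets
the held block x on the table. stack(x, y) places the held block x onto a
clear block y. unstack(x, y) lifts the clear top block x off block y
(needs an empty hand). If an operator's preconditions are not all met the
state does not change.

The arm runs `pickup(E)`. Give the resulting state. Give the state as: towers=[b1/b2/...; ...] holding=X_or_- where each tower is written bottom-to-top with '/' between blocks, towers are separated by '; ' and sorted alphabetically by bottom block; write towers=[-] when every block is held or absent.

towers=[A; B; D/G/C; F] holding=E

before: towers=[A; B; D/G/C; E; F] holding=-
pre[pickup(E)]: clear(E) yes, ontable(E) yes, handempty yes
all met → apply pickup(E)
after:  towers=[A; B; D/G/C; F] holding=E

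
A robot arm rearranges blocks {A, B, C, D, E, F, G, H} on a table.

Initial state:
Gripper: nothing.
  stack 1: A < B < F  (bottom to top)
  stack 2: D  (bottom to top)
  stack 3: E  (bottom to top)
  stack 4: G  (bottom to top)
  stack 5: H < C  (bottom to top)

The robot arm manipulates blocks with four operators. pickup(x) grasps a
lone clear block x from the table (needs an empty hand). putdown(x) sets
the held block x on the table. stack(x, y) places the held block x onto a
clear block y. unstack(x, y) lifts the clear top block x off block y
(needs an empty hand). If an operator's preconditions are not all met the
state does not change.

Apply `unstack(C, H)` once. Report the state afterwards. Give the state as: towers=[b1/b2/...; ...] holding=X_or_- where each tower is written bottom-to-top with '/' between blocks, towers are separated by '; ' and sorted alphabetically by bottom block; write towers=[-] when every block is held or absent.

towers=[A/B/F; D; E; G; H] holding=C

before: towers=[A/B/F; D; E; G; H/C] holding=-
pre[unstack(C, H)]: on(C,H) ok, clear(C) ok, handempty ok
all met → apply unstack(C, H)
after:  towers=[A/B/F; D; E; G; H] holding=C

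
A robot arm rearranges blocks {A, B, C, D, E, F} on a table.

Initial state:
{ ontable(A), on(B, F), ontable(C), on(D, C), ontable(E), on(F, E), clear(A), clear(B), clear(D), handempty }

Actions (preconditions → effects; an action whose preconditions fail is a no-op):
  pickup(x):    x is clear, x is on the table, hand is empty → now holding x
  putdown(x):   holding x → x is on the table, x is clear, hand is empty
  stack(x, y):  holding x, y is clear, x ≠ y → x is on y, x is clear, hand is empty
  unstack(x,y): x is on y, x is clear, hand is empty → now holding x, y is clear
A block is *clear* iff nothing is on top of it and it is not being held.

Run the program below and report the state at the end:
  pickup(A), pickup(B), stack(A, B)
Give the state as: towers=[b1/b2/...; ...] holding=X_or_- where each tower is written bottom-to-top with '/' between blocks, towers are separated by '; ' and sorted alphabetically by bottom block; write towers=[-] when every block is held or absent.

towers=[C/D; E/F/B/A] holding=-

step 1 (pickup(A)): towers=[C/D; E/F/B] holding=A
step 2 (pickup(B)) [no-op]: towers=[C/D; E/F/B] holding=A
step 3 (stack(A, B)): towers=[C/D; E/F/B/A] holding=-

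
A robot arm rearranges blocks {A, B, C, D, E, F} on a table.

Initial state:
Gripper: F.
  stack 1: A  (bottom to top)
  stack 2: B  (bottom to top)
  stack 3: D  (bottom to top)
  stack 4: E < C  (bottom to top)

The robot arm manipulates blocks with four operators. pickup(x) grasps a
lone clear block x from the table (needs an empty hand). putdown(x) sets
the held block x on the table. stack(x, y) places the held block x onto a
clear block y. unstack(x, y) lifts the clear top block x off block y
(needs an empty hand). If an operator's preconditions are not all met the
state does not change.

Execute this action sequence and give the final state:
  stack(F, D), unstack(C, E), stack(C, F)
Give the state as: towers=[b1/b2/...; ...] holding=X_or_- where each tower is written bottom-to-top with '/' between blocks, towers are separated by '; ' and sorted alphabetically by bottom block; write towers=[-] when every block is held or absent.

step 1 (stack(F, D)): towers=[A; B; D/F; E/C] holding=-
step 2 (unstack(C, E)): towers=[A; B; D/F; E] holding=C
step 3 (stack(C, F)): towers=[A; B; D/F/C; E] holding=-

towers=[A; B; D/F/C; E] holding=-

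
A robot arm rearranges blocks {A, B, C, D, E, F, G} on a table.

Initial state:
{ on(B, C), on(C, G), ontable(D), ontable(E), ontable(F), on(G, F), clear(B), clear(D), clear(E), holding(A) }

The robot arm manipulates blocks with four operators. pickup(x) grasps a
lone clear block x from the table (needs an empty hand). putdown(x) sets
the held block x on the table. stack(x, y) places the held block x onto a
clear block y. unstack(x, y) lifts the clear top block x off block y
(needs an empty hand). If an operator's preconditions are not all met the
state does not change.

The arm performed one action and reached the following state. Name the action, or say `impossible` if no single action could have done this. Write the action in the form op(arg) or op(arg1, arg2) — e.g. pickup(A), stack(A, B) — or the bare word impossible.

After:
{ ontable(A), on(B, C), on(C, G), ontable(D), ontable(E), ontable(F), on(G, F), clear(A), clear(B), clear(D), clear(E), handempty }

target: towers=[A; D; E; F/G/C/B] holding=-
        putdown(A) → towers=[A; D; E; F/G/C/B] holding=-  ← match
       stack(A, B) → towers=[D; E; F/G/C/B/A] holding=-
       stack(A, D) → towers=[D/A; E; F/G/C/B] holding=-
       stack(A, E) → towers=[D; E/A; F/G/C/B] holding=-

putdown(A)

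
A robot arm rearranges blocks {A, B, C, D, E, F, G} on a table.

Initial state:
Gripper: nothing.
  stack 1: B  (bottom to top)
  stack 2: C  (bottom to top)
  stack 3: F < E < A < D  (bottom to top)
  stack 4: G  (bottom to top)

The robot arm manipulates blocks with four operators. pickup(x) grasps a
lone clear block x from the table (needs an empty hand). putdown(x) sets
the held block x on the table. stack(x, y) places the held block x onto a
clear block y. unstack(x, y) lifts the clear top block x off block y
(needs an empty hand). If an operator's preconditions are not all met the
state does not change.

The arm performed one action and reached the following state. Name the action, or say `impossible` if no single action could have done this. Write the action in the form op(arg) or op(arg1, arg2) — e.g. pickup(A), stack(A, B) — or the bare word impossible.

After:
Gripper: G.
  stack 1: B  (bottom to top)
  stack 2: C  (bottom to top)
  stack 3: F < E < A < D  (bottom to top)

target: towers=[B; C; F/E/A/D] holding=G
         pickup(B) → towers=[C; F/E/A/D; G] holding=B
         pickup(G) → towers=[B; C; F/E/A/D] holding=G  ← match
     unstack(D, A) → towers=[B; C; F/E/A; G] holding=D
         pickup(C) → towers=[B; F/E/A/D; G] holding=C

pickup(G)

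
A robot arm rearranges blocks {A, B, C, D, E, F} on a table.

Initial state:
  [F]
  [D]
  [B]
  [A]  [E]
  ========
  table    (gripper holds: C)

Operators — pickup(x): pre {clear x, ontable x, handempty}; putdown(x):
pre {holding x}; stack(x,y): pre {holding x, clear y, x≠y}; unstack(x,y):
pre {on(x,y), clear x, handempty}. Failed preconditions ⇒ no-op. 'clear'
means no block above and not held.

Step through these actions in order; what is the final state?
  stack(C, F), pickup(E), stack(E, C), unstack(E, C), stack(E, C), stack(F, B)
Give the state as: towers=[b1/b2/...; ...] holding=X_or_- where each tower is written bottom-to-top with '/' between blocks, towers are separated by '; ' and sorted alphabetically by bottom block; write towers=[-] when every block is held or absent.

towers=[A/B/D/F/C/E] holding=-

step 1 (stack(C, F)): towers=[A/B/D/F/C; E] holding=-
step 2 (pickup(E)): towers=[A/B/D/F/C] holding=E
step 3 (stack(E, C)): towers=[A/B/D/F/C/E] holding=-
step 4 (unstack(E, C)): towers=[A/B/D/F/C] holding=E
step 5 (stack(E, C)): towers=[A/B/D/F/C/E] holding=-
step 6 (stack(F, B)) [no-op]: towers=[A/B/D/F/C/E] holding=-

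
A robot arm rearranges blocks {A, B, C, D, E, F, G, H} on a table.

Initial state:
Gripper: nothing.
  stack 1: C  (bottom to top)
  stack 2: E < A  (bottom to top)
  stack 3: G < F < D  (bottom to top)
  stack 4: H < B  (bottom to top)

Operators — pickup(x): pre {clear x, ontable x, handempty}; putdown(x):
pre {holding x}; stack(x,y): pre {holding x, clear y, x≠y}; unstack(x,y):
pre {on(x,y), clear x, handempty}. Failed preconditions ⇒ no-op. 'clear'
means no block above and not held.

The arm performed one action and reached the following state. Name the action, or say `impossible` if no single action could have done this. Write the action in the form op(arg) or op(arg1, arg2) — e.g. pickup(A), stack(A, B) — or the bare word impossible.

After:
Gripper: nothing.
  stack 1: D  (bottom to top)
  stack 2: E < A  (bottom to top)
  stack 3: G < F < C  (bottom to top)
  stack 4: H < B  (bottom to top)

impossible

target: towers=[D; E/A; G/F/C; H/B] holding=-
     unstack(A, E) → towers=[C; E; G/F/D; H/B] holding=A
     unstack(B, H) → towers=[C; E/A; G/F/D; H] holding=B
     unstack(D, F) → towers=[C; E/A; G/F; H/B] holding=D
         pickup(C) → towers=[E/A; G/F/D; H/B] holding=C
none of the 4 applicable actions match → impossible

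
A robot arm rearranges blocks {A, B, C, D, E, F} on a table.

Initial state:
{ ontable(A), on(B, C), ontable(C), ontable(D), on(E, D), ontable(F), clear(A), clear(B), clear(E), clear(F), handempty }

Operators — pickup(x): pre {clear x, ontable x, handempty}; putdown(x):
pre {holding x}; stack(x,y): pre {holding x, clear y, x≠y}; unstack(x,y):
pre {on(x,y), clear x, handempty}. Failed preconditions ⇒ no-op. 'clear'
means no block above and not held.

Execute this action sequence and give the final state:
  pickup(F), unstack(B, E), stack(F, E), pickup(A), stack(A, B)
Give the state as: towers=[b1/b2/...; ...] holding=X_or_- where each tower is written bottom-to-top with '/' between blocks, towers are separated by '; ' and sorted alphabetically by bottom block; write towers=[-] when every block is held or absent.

towers=[C/B/A; D/E/F] holding=-

step 1 (pickup(F)): towers=[A; C/B; D/E] holding=F
step 2 (unstack(B, E)) [no-op]: towers=[A; C/B; D/E] holding=F
step 3 (stack(F, E)): towers=[A; C/B; D/E/F] holding=-
step 4 (pickup(A)): towers=[C/B; D/E/F] holding=A
step 5 (stack(A, B)): towers=[C/B/A; D/E/F] holding=-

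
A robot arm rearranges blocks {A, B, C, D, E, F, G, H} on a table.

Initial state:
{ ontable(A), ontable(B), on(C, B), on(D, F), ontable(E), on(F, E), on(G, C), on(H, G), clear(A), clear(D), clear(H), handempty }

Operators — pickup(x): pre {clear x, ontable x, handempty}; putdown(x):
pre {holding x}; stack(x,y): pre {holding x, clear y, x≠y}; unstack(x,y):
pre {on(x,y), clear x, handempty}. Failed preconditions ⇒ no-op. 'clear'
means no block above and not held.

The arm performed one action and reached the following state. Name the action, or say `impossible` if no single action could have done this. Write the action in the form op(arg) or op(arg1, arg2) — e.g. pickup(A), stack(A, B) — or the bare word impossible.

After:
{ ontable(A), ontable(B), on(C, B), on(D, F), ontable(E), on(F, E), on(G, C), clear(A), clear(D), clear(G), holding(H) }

unstack(H, G)

target: towers=[A; B/C/G; E/F/D] holding=H
         pickup(A) → towers=[B/C/G/H; E/F/D] holding=A
     unstack(H, G) → towers=[A; B/C/G; E/F/D] holding=H  ← match
     unstack(D, F) → towers=[A; B/C/G/H; E/F] holding=D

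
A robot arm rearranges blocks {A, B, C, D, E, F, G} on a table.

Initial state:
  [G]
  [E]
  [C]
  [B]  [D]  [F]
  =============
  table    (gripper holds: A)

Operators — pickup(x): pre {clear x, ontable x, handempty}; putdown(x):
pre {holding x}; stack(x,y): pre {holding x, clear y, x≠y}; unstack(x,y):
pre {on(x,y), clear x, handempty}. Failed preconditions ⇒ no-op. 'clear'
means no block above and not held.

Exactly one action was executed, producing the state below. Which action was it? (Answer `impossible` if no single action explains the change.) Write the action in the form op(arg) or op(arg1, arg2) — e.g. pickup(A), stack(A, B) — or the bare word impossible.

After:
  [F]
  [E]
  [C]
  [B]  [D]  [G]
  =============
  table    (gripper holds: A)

target: towers=[B/C/E/F; D; G] holding=A
        putdown(A) → towers=[A; B/C/E/G; D; F] holding=-
       stack(A, F) → towers=[B/C/E/G; D; F/A] holding=-
       stack(A, G) → towers=[B/C/E/G/A; D; F] holding=-
       stack(A, D) → towers=[B/C/E/G; D/A; F] holding=-
none of the 4 applicable actions match → impossible

impossible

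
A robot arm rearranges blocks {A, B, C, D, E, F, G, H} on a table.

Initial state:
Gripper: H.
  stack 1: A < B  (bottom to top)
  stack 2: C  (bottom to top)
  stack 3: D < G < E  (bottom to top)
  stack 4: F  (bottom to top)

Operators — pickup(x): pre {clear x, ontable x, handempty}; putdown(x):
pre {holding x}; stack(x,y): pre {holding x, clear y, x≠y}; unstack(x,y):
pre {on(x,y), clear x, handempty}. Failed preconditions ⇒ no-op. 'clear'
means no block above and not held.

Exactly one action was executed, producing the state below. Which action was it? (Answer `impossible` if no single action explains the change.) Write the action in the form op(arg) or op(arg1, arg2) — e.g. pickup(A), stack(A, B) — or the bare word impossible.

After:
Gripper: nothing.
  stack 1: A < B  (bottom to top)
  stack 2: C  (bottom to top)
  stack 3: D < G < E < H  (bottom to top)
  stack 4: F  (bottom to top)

target: towers=[A/B; C; D/G/E/H; F] holding=-
        putdown(H) → towers=[A/B; C; D/G/E; F; H] holding=-
       stack(H, E) → towers=[A/B; C; D/G/E/H; F] holding=-  ← match
       stack(H, B) → towers=[A/B/H; C; D/G/E; F] holding=-
       stack(H, F) → towers=[A/B; C; D/G/E; F/H] holding=-
       stack(H, C) → towers=[A/B; C/H; D/G/E; F] holding=-

stack(H, E)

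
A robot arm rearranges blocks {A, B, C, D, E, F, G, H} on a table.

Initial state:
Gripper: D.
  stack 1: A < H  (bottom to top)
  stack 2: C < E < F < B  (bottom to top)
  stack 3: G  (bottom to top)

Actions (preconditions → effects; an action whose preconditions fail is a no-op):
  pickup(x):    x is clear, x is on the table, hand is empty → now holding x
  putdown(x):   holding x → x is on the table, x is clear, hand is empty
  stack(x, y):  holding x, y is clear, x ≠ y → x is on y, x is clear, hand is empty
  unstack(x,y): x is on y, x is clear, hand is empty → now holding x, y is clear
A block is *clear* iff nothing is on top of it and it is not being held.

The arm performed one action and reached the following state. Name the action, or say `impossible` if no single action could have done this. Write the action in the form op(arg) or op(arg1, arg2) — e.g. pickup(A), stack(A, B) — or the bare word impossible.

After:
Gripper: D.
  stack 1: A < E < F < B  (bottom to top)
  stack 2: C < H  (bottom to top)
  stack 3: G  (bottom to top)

target: towers=[A/E/F/B; C/H; G] holding=D
        putdown(D) → towers=[A/H; C/E/F/B; D; G] holding=-
       stack(D, G) → towers=[A/H; C/E/F/B; G/D] holding=-
       stack(D, H) → towers=[A/H/D; C/E/F/B; G] holding=-
       stack(D, B) → towers=[A/H; C/E/F/B/D; G] holding=-
none of the 4 applicable actions match → impossible

impossible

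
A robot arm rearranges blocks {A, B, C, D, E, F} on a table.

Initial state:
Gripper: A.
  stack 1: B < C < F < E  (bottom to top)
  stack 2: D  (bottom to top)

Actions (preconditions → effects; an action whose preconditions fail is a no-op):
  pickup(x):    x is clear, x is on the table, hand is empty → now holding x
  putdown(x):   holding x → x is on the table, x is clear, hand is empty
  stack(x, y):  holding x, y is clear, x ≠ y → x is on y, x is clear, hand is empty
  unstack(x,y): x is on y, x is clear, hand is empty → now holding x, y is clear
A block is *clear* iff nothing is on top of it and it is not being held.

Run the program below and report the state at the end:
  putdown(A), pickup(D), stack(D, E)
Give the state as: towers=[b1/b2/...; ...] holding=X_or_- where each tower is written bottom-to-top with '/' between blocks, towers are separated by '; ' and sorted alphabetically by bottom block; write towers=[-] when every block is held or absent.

towers=[A; B/C/F/E/D] holding=-

step 1 (putdown(A)): towers=[A; B/C/F/E; D] holding=-
step 2 (pickup(D)): towers=[A; B/C/F/E] holding=D
step 3 (stack(D, E)): towers=[A; B/C/F/E/D] holding=-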